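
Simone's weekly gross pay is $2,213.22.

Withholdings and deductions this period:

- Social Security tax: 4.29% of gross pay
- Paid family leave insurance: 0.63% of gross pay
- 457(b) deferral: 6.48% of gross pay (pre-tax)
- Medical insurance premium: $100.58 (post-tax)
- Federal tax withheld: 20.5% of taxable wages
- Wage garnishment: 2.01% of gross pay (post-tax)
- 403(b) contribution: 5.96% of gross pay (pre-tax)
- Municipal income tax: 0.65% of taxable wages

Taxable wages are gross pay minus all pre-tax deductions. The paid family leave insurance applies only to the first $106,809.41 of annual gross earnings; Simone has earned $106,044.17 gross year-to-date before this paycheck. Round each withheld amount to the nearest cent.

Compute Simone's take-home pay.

$1,283.18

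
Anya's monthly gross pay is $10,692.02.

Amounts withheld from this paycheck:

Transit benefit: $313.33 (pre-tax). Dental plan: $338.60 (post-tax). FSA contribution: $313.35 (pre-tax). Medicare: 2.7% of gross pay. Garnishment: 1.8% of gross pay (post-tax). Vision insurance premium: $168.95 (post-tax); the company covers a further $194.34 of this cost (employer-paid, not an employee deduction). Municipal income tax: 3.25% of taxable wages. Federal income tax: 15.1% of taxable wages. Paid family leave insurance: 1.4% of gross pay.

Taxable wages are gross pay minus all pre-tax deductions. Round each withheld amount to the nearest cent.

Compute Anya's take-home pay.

$7,079.97

FSA contribution: $313.35
Transit benefit: $313.33
Pre-tax total = $313.35 + $313.33 = $626.68
Taxable wages = $10,692.02 − $626.68 = $10,065.34
Federal income tax: $10,065.34 × 0.151 = $1,519.87
Municipal income tax: $10,065.34 × 0.0325 = $327.12
Medicare: $10,692.02 × 0.027 = $288.68
Paid family leave insurance: $10,692.02 × 0.014 = $149.69
Garnishment: $10,692.02 × 0.018 = $192.46
Dental plan: $338.60
Vision insurance premium: $168.95
(Employer's $194.34 toward vision insurance premium is not withheld from the employee.)
Total deductions = $313.35 + $313.33 + $1,519.87 + $327.12 + $288.68 + $149.69 + $192.46 + $338.60 + $168.95 = $3,612.05
Net pay = $10,692.02 − $3,612.05 = $7,079.97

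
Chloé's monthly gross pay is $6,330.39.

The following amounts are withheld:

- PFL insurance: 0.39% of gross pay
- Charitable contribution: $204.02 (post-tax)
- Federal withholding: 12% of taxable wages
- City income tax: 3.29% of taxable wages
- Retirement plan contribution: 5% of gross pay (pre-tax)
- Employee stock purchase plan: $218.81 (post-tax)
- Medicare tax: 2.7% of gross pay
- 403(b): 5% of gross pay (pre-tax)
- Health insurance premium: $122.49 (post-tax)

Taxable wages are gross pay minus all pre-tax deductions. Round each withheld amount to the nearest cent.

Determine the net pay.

$4,085.30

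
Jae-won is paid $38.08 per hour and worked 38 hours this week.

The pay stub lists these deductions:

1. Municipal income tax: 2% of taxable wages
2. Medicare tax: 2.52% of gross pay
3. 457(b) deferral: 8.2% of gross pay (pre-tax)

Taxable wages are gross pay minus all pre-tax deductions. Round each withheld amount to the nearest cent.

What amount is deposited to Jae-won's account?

Gross pay: 38 × $38.08 = $1,447.04
457(b) deferral: $1,447.04 × 0.082 = $118.66
Taxable wages = $1,447.04 − $118.66 = $1,328.38
Municipal income tax: $1,328.38 × 0.02 = $26.57
Medicare tax: $1,447.04 × 0.0252 = $36.47
Total deductions = $118.66 + $26.57 + $36.47 = $181.70
Net pay = $1,447.04 − $181.70 = $1,265.34

$1,265.34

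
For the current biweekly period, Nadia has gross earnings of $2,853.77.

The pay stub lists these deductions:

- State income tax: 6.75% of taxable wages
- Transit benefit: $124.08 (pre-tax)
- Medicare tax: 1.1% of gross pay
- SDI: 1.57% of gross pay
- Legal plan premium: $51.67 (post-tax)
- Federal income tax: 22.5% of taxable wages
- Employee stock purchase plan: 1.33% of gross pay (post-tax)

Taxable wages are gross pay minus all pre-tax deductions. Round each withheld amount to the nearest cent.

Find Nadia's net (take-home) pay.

Transit benefit: $124.08
Taxable wages = $2,853.77 − $124.08 = $2,729.69
Federal income tax: $2,729.69 × 0.225 = $614.18
State income tax: $2,729.69 × 0.0675 = $184.25
SDI: $2,853.77 × 0.0157 = $44.80
Medicare tax: $2,853.77 × 0.011 = $31.39
Employee stock purchase plan: $2,853.77 × 0.0133 = $37.96
Legal plan premium: $51.67
Total deductions = $124.08 + $614.18 + $184.25 + $44.80 + $31.39 + $37.96 + $51.67 = $1,088.33
Net pay = $2,853.77 − $1,088.33 = $1,765.44

$1,765.44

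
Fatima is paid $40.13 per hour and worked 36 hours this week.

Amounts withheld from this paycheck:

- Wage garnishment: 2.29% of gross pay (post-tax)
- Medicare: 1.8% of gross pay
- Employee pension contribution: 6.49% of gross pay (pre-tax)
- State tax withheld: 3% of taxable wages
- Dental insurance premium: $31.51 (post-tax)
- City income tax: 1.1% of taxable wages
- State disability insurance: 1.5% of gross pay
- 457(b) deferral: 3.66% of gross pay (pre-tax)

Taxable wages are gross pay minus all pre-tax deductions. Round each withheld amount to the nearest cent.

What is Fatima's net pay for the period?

Gross pay: 36 × $40.13 = $1,444.68
457(b) deferral: $1,444.68 × 0.0366 = $52.88
Employee pension contribution: $1,444.68 × 0.0649 = $93.76
Pre-tax total = $52.88 + $93.76 = $146.64
Taxable wages = $1,444.68 − $146.64 = $1,298.04
City income tax: $1,298.04 × 0.011 = $14.28
State tax withheld: $1,298.04 × 0.03 = $38.94
Medicare: $1,444.68 × 0.018 = $26.00
State disability insurance: $1,444.68 × 0.015 = $21.67
Wage garnishment: $1,444.68 × 0.0229 = $33.08
Dental insurance premium: $31.51
Total deductions = $52.88 + $93.76 + $14.28 + $38.94 + $26.00 + $21.67 + $33.08 + $31.51 = $312.12
Net pay = $1,444.68 − $312.12 = $1,132.56

$1,132.56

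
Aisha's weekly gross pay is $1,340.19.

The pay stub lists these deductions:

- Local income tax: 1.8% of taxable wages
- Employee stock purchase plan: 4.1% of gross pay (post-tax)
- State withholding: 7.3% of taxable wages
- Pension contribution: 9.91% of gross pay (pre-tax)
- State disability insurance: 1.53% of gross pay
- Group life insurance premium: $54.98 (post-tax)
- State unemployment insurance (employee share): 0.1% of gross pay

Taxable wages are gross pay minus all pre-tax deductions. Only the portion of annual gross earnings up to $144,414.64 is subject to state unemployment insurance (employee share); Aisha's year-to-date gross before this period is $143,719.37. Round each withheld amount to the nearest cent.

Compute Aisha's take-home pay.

$966.38

Pension contribution: $1,340.19 × 0.0991 = $132.81
Taxable wages = $1,340.19 − $132.81 = $1,207.38
State withholding: $1,207.38 × 0.073 = $88.14
Local income tax: $1,207.38 × 0.018 = $21.73
State disability insurance: $1,340.19 × 0.0153 = $20.50
State unemployment insurance (employee share): only $144,414.64 − $143,719.37 = $695.27 of this check is subject → $695.27 × 0.001 = $0.70
Group life insurance premium: $54.98
Employee stock purchase plan: $1,340.19 × 0.041 = $54.95
Total deductions = $132.81 + $88.14 + $21.73 + $20.50 + $0.70 + $54.98 + $54.95 = $373.81
Net pay = $1,340.19 − $373.81 = $966.38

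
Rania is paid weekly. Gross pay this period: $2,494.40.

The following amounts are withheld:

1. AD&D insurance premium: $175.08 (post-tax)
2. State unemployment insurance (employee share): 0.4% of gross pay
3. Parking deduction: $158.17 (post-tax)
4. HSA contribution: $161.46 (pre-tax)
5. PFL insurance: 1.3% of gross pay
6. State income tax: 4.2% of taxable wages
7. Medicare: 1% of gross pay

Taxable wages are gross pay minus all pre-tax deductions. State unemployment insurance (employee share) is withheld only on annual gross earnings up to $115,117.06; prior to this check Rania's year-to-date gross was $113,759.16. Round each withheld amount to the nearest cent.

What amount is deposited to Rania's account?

$1,838.91

HSA contribution: $161.46
Taxable wages = $2,494.40 − $161.46 = $2,332.94
State income tax: $2,332.94 × 0.042 = $97.98
PFL insurance: $2,494.40 × 0.013 = $32.43
Medicare: $2,494.40 × 0.01 = $24.94
State unemployment insurance (employee share): only $115,117.06 − $113,759.16 = $1,357.90 of this check is subject → $1,357.90 × 0.004 = $5.43
Parking deduction: $158.17
AD&D insurance premium: $175.08
Total deductions = $161.46 + $97.98 + $32.43 + $24.94 + $5.43 + $158.17 + $175.08 = $655.49
Net pay = $2,494.40 − $655.49 = $1,838.91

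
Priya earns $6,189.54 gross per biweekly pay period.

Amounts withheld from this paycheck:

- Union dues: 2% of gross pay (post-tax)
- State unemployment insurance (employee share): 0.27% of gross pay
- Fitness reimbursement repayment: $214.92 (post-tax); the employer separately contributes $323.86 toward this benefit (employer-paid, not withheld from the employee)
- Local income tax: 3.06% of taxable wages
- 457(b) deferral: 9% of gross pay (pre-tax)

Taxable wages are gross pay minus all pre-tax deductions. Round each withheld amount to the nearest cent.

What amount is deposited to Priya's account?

457(b) deferral: $6,189.54 × 0.09 = $557.06
Taxable wages = $6,189.54 − $557.06 = $5,632.48
Local income tax: $5,632.48 × 0.0306 = $172.35
State unemployment insurance (employee share): $6,189.54 × 0.0027 = $16.71
Union dues: $6,189.54 × 0.02 = $123.79
Fitness reimbursement repayment: $214.92
(Employer's $323.86 toward fitness reimbursement repayment is not withheld from the employee.)
Total deductions = $557.06 + $172.35 + $16.71 + $123.79 + $214.92 = $1,084.83
Net pay = $6,189.54 − $1,084.83 = $5,104.71

$5,104.71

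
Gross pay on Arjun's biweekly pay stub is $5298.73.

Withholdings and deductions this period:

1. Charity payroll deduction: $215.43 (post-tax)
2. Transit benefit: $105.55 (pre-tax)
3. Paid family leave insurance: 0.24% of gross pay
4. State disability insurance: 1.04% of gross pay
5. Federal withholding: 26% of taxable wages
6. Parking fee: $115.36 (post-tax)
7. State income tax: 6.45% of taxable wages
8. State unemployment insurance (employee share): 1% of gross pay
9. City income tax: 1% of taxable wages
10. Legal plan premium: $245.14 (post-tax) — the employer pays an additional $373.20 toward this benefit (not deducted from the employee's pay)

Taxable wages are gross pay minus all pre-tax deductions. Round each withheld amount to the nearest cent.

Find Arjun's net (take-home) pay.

$2759.31

Transit benefit: $105.55
Taxable wages = $5298.73 − $105.55 = $5193.18
State income tax: $5193.18 × 0.0645 = $334.96
City income tax: $5193.18 × 0.01 = $51.93
Federal withholding: $5193.18 × 0.26 = $1350.23
State disability insurance: $5298.73 × 0.0104 = $55.11
State unemployment insurance (employee share): $5298.73 × 0.01 = $52.99
Paid family leave insurance: $5298.73 × 0.0024 = $12.72
Charity payroll deduction: $215.43
Legal plan premium: $245.14
Parking fee: $115.36
(Employer's $373.20 toward legal plan premium is not withheld from the employee.)
Total deductions = $105.55 + $334.96 + $51.93 + $1350.23 + $55.11 + $52.99 + $12.72 + $215.43 + $245.14 + $115.36 = $2539.42
Net pay = $5298.73 − $2539.42 = $2759.31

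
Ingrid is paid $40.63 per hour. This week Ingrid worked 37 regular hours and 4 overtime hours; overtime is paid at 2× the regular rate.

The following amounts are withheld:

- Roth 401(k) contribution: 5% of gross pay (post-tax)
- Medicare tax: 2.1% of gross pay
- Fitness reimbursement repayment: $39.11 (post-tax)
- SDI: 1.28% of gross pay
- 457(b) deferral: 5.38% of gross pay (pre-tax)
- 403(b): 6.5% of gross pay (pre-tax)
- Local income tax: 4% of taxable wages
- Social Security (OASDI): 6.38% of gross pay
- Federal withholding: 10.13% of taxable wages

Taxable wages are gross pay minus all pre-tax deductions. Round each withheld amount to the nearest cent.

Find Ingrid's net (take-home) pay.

$1,074.50

Regular pay: 37 × $40.63 = $1,503.31
Overtime pay: 4 × $40.63 × 2 = $325.04
Gross pay = $1,503.31 + $325.04 = $1,828.35
403(b): $1,828.35 × 0.065 = $118.84
457(b) deferral: $1,828.35 × 0.0538 = $98.37
Pre-tax total = $118.84 + $98.37 = $217.21
Taxable wages = $1,828.35 − $217.21 = $1,611.14
Federal withholding: $1,611.14 × 0.1013 = $163.21
Local income tax: $1,611.14 × 0.04 = $64.45
SDI: $1,828.35 × 0.0128 = $23.40
Social Security (OASDI): $1,828.35 × 0.0638 = $116.65
Medicare tax: $1,828.35 × 0.021 = $38.40
Roth 401(k) contribution: $1,828.35 × 0.05 = $91.42
Fitness reimbursement repayment: $39.11
Total deductions = $118.84 + $98.37 + $163.21 + $64.45 + $23.40 + $116.65 + $38.40 + $91.42 + $39.11 = $753.85
Net pay = $1,828.35 − $753.85 = $1,074.50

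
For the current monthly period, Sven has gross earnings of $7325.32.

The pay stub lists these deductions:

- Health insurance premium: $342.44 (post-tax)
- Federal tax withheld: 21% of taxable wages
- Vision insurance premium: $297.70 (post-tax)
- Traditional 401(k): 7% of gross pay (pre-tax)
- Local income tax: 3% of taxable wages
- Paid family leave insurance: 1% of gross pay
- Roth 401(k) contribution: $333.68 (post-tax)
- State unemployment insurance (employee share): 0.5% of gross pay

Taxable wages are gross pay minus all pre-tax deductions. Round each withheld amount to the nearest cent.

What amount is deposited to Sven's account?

Traditional 401(k): $7325.32 × 0.07 = $512.77
Taxable wages = $7325.32 − $512.77 = $6812.55
Local income tax: $6812.55 × 0.03 = $204.38
Federal tax withheld: $6812.55 × 0.21 = $1430.64
State unemployment insurance (employee share): $7325.32 × 0.005 = $36.63
Paid family leave insurance: $7325.32 × 0.01 = $73.25
Vision insurance premium: $297.70
Health insurance premium: $342.44
Roth 401(k) contribution: $333.68
Total deductions = $512.77 + $204.38 + $1430.64 + $36.63 + $73.25 + $297.70 + $342.44 + $333.68 = $3231.49
Net pay = $7325.32 − $3231.49 = $4093.83

$4093.83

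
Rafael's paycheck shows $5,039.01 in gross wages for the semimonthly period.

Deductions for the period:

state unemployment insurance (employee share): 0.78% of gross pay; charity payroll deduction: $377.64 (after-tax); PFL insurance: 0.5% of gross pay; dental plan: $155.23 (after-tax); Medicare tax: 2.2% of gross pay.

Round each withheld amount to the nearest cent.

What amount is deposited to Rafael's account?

$4,330.78

Medicare tax: $5,039.01 × 0.022 = $110.86
State unemployment insurance (employee share): $5,039.01 × 0.0078 = $39.30
PFL insurance: $5,039.01 × 0.005 = $25.20
Dental plan: $155.23
Charity payroll deduction: $377.64
Total deductions = $110.86 + $39.30 + $25.20 + $155.23 + $377.64 = $708.23
Net pay = $5,039.01 − $708.23 = $4,330.78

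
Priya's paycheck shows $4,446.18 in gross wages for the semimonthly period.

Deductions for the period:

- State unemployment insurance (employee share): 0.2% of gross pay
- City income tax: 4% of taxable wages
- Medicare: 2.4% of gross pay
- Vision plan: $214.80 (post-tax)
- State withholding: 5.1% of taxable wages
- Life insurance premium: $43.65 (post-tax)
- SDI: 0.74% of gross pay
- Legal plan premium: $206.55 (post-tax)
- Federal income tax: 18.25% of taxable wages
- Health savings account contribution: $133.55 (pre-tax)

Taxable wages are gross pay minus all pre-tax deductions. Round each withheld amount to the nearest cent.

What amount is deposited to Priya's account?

$2,519.63

Health savings account contribution: $133.55
Taxable wages = $4,446.18 − $133.55 = $4,312.63
Federal income tax: $4,312.63 × 0.1825 = $787.05
State withholding: $4,312.63 × 0.051 = $219.94
City income tax: $4,312.63 × 0.04 = $172.51
State unemployment insurance (employee share): $4,446.18 × 0.002 = $8.89
SDI: $4,446.18 × 0.0074 = $32.90
Medicare: $4,446.18 × 0.024 = $106.71
Life insurance premium: $43.65
Vision plan: $214.80
Legal plan premium: $206.55
Total deductions = $133.55 + $787.05 + $219.94 + $172.51 + $8.89 + $32.90 + $106.71 + $43.65 + $214.80 + $206.55 = $1,926.55
Net pay = $4,446.18 − $1,926.55 = $2,519.63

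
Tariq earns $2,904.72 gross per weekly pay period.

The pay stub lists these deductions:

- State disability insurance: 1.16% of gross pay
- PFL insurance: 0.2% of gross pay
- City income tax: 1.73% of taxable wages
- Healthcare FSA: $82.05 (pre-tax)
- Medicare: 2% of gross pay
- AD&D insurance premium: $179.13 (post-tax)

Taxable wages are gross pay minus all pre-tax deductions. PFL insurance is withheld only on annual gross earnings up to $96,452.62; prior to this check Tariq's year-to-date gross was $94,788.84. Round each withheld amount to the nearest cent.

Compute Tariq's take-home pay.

Healthcare FSA: $82.05
Taxable wages = $2,904.72 − $82.05 = $2,822.67
City income tax: $2,822.67 × 0.0173 = $48.83
State disability insurance: $2,904.72 × 0.0116 = $33.69
Medicare: $2,904.72 × 0.02 = $58.09
PFL insurance: only $96,452.62 − $94,788.84 = $1,663.78 of this check is subject → $1,663.78 × 0.002 = $3.33
AD&D insurance premium: $179.13
Total deductions = $82.05 + $48.83 + $33.69 + $58.09 + $3.33 + $179.13 = $405.12
Net pay = $2,904.72 − $405.12 = $2,499.60

$2,499.60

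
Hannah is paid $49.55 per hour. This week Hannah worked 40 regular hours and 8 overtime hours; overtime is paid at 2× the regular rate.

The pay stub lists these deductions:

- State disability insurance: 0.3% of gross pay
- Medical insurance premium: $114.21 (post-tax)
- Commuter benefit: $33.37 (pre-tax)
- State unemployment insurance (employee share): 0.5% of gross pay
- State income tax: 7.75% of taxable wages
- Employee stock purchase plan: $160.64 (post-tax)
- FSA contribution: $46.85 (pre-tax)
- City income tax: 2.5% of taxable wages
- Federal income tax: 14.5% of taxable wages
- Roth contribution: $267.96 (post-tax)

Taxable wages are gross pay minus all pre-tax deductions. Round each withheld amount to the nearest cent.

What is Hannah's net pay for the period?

$1,462.68

Regular pay: 40 × $49.55 = $1,982.00
Overtime pay: 8 × $49.55 × 2 = $792.80
Gross pay = $1,982.00 + $792.80 = $2,774.80
Commuter benefit: $33.37
FSA contribution: $46.85
Pre-tax total = $33.37 + $46.85 = $80.22
Taxable wages = $2,774.80 − $80.22 = $2,694.58
Federal income tax: $2,694.58 × 0.145 = $390.71
City income tax: $2,694.58 × 0.025 = $67.36
State income tax: $2,694.58 × 0.0775 = $208.83
State disability insurance: $2,774.80 × 0.003 = $8.32
State unemployment insurance (employee share): $2,774.80 × 0.005 = $13.87
Employee stock purchase plan: $160.64
Medical insurance premium: $114.21
Roth contribution: $267.96
Total deductions = $33.37 + $46.85 + $390.71 + $67.36 + $208.83 + $8.32 + $13.87 + $160.64 + $114.21 + $267.96 = $1,312.12
Net pay = $2,774.80 − $1,312.12 = $1,462.68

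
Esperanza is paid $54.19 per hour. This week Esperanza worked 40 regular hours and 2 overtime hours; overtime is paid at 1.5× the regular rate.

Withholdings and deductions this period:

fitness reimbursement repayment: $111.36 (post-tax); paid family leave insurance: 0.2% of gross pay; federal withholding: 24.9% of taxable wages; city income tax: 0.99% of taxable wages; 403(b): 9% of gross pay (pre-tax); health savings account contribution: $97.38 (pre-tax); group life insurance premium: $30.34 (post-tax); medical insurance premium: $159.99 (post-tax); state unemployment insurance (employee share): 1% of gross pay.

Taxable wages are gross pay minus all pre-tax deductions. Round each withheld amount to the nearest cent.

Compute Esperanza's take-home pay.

$1,169.65

Regular pay: 40 × $54.19 = $2,167.60
Overtime pay: 2 × $54.19 × 1.5 = $162.57
Gross pay = $2,167.60 + $162.57 = $2,330.17
403(b): $2,330.17 × 0.09 = $209.72
Health savings account contribution: $97.38
Pre-tax total = $209.72 + $97.38 = $307.10
Taxable wages = $2,330.17 − $307.10 = $2,023.07
City income tax: $2,023.07 × 0.0099 = $20.03
Federal withholding: $2,023.07 × 0.249 = $503.74
State unemployment insurance (employee share): $2,330.17 × 0.01 = $23.30
Paid family leave insurance: $2,330.17 × 0.002 = $4.66
Group life insurance premium: $30.34
Medical insurance premium: $159.99
Fitness reimbursement repayment: $111.36
Total deductions = $209.72 + $97.38 + $20.03 + $503.74 + $23.30 + $4.66 + $30.34 + $159.99 + $111.36 = $1,160.52
Net pay = $2,330.17 − $1,160.52 = $1,169.65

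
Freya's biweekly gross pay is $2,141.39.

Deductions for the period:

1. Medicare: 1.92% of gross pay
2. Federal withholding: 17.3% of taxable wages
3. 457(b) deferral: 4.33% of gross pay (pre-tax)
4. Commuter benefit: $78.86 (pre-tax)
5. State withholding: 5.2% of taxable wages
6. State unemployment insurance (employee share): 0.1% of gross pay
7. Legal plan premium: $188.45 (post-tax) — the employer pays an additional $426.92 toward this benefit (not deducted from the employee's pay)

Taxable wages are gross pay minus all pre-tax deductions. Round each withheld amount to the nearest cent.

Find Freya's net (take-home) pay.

$1,294.90

457(b) deferral: $2,141.39 × 0.0433 = $92.72
Commuter benefit: $78.86
Pre-tax total = $92.72 + $78.86 = $171.58
Taxable wages = $2,141.39 − $171.58 = $1,969.81
Federal withholding: $1,969.81 × 0.173 = $340.78
State withholding: $1,969.81 × 0.052 = $102.43
State unemployment insurance (employee share): $2,141.39 × 0.001 = $2.14
Medicare: $2,141.39 × 0.0192 = $41.11
Legal plan premium: $188.45
(Employer's $426.92 toward legal plan premium is not withheld from the employee.)
Total deductions = $92.72 + $78.86 + $340.78 + $102.43 + $2.14 + $41.11 + $188.45 = $846.49
Net pay = $2,141.39 − $846.49 = $1,294.90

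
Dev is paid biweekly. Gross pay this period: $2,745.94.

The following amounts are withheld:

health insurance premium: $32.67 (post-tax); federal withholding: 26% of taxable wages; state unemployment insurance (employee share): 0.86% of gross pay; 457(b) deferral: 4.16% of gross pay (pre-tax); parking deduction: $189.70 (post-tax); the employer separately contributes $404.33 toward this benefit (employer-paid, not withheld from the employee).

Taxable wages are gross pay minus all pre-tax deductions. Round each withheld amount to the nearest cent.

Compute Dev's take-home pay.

$1,701.48

457(b) deferral: $2,745.94 × 0.0416 = $114.23
Taxable wages = $2,745.94 − $114.23 = $2,631.71
Federal withholding: $2,631.71 × 0.26 = $684.24
State unemployment insurance (employee share): $2,745.94 × 0.0086 = $23.62
Parking deduction: $189.70
Health insurance premium: $32.67
(Employer's $404.33 toward parking deduction is not withheld from the employee.)
Total deductions = $114.23 + $684.24 + $23.62 + $189.70 + $32.67 = $1,044.46
Net pay = $2,745.94 − $1,044.46 = $1,701.48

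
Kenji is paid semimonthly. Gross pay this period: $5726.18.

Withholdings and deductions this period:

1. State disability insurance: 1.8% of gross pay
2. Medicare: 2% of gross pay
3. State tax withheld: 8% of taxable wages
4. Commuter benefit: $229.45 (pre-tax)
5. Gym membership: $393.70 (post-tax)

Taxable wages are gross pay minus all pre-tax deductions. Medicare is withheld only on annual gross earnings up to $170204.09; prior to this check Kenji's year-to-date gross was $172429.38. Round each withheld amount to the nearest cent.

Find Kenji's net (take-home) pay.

$4560.22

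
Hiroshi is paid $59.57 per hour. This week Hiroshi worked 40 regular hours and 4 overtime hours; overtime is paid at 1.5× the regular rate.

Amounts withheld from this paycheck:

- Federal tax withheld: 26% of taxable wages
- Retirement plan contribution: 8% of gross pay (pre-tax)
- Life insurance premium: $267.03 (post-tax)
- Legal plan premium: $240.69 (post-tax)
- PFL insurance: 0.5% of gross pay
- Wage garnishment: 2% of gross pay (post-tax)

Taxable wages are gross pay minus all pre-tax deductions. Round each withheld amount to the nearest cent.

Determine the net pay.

$1,289.32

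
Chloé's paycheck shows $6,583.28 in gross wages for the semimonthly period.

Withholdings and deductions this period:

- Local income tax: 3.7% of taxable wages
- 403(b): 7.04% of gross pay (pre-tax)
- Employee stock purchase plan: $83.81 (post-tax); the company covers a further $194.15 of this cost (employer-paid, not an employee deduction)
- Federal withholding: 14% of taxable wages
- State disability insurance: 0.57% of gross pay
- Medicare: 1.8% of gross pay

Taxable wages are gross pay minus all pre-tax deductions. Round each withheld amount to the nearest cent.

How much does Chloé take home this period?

403(b): $6,583.28 × 0.0704 = $463.46
Taxable wages = $6,583.28 − $463.46 = $6,119.82
Local income tax: $6,119.82 × 0.037 = $226.43
Federal withholding: $6,119.82 × 0.14 = $856.77
State disability insurance: $6,583.28 × 0.0057 = $37.52
Medicare: $6,583.28 × 0.018 = $118.50
Employee stock purchase plan: $83.81
(Employer's $194.15 toward employee stock purchase plan is not withheld from the employee.)
Total deductions = $463.46 + $226.43 + $856.77 + $37.52 + $118.50 + $83.81 = $1,786.49
Net pay = $6,583.28 − $1,786.49 = $4,796.79

$4,796.79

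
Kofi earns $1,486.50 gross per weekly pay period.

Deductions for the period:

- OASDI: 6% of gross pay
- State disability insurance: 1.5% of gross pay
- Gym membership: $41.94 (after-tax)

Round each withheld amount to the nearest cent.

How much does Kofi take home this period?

$1,333.07

OASDI: $1,486.50 × 0.06 = $89.19
State disability insurance: $1,486.50 × 0.015 = $22.30
Gym membership: $41.94
Total deductions = $89.19 + $22.30 + $41.94 = $153.43
Net pay = $1,486.50 − $153.43 = $1,333.07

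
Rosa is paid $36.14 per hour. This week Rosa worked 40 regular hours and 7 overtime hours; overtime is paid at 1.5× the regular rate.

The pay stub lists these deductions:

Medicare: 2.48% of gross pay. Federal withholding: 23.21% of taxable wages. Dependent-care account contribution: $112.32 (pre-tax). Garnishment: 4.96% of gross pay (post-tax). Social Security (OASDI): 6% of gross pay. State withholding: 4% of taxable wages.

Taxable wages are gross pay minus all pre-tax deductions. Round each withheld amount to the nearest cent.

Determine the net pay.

Regular pay: 40 × $36.14 = $1445.60
Overtime pay: 7 × $36.14 × 1.5 = $379.47
Gross pay = $1445.60 + $379.47 = $1825.07
Dependent-care account contribution: $112.32
Taxable wages = $1825.07 − $112.32 = $1712.75
Federal withholding: $1712.75 × 0.2321 = $397.53
State withholding: $1712.75 × 0.04 = $68.51
Social Security (OASDI): $1825.07 × 0.06 = $109.50
Medicare: $1825.07 × 0.0248 = $45.26
Garnishment: $1825.07 × 0.0496 = $90.52
Total deductions = $112.32 + $397.53 + $68.51 + $109.50 + $45.26 + $90.52 = $823.64
Net pay = $1825.07 − $823.64 = $1001.43

$1001.43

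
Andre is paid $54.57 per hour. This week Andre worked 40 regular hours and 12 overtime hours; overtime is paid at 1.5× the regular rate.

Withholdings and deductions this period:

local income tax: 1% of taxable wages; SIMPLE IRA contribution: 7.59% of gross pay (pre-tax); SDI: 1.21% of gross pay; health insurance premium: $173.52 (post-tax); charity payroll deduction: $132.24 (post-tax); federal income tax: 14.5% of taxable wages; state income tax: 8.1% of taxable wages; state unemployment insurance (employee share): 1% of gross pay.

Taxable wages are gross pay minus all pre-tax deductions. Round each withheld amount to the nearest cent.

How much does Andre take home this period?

$1,858.86

Regular pay: 40 × $54.57 = $2,182.80
Overtime pay: 12 × $54.57 × 1.5 = $982.26
Gross pay = $2,182.80 + $982.26 = $3,165.06
SIMPLE IRA contribution: $3,165.06 × 0.0759 = $240.23
Taxable wages = $3,165.06 − $240.23 = $2,924.83
State income tax: $2,924.83 × 0.081 = $236.91
Local income tax: $2,924.83 × 0.01 = $29.25
Federal income tax: $2,924.83 × 0.145 = $424.10
State unemployment insurance (employee share): $3,165.06 × 0.01 = $31.65
SDI: $3,165.06 × 0.0121 = $38.30
Charity payroll deduction: $132.24
Health insurance premium: $173.52
Total deductions = $240.23 + $236.91 + $29.25 + $424.10 + $31.65 + $38.30 + $132.24 + $173.52 = $1,306.20
Net pay = $3,165.06 − $1,306.20 = $1,858.86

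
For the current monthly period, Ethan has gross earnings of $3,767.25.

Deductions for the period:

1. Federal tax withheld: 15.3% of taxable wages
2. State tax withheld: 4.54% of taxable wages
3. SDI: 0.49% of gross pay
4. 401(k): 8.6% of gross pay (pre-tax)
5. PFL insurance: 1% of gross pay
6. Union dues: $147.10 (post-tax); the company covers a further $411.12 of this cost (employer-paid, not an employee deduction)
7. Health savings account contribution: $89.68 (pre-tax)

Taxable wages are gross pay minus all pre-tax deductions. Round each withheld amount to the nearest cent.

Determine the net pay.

$2,485.01

401(k): $3,767.25 × 0.086 = $323.98
Health savings account contribution: $89.68
Pre-tax total = $323.98 + $89.68 = $413.66
Taxable wages = $3,767.25 − $413.66 = $3,353.59
Federal tax withheld: $3,353.59 × 0.153 = $513.10
State tax withheld: $3,353.59 × 0.0454 = $152.25
PFL insurance: $3,767.25 × 0.01 = $37.67
SDI: $3,767.25 × 0.0049 = $18.46
Union dues: $147.10
(Employer's $411.12 toward union dues is not withheld from the employee.)
Total deductions = $323.98 + $89.68 + $513.10 + $152.25 + $37.67 + $18.46 + $147.10 = $1,282.24
Net pay = $3,767.25 − $1,282.24 = $2,485.01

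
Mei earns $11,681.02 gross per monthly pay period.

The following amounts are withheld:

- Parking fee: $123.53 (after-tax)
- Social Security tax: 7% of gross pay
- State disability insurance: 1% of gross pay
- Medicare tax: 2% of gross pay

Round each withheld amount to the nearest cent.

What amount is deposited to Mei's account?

Social Security tax: $11,681.02 × 0.07 = $817.67
Medicare tax: $11,681.02 × 0.02 = $233.62
State disability insurance: $11,681.02 × 0.01 = $116.81
Parking fee: $123.53
Total deductions = $817.67 + $233.62 + $116.81 + $123.53 = $1,291.63
Net pay = $11,681.02 − $1,291.63 = $10,389.39

$10,389.39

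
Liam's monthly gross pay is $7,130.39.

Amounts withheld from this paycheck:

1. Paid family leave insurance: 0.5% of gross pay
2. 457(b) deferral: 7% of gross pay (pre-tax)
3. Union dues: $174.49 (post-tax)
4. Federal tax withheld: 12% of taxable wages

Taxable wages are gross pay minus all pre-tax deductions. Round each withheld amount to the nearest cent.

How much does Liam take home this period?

457(b) deferral: $7,130.39 × 0.07 = $499.13
Taxable wages = $7,130.39 − $499.13 = $6,631.26
Federal tax withheld: $6,631.26 × 0.12 = $795.75
Paid family leave insurance: $7,130.39 × 0.005 = $35.65
Union dues: $174.49
Total deductions = $499.13 + $795.75 + $35.65 + $174.49 = $1,505.02
Net pay = $7,130.39 − $1,505.02 = $5,625.37

$5,625.37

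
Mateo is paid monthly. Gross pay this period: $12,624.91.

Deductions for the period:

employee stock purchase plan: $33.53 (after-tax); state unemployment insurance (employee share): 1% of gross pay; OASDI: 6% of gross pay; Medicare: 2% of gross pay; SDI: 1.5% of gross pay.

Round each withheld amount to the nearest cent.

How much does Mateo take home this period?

$11,265.77

State unemployment insurance (employee share): $12,624.91 × 0.01 = $126.25
OASDI: $12,624.91 × 0.06 = $757.49
SDI: $12,624.91 × 0.015 = $189.37
Medicare: $12,624.91 × 0.02 = $252.50
Employee stock purchase plan: $33.53
Total deductions = $126.25 + $757.49 + $189.37 + $252.50 + $33.53 = $1,359.14
Net pay = $12,624.91 − $1,359.14 = $11,265.77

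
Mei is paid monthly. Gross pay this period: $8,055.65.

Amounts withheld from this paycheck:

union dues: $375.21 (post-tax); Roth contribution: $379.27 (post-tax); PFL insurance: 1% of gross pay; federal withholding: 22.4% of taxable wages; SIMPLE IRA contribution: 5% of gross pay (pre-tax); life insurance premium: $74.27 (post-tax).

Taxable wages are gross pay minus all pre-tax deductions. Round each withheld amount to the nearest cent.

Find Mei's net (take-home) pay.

SIMPLE IRA contribution: $8,055.65 × 0.05 = $402.78
Taxable wages = $8,055.65 − $402.78 = $7,652.87
Federal withholding: $7,652.87 × 0.224 = $1,714.24
PFL insurance: $8,055.65 × 0.01 = $80.56
Union dues: $375.21
Life insurance premium: $74.27
Roth contribution: $379.27
Total deductions = $402.78 + $1,714.24 + $80.56 + $375.21 + $74.27 + $379.27 = $3,026.33
Net pay = $8,055.65 − $3,026.33 = $5,029.32

$5,029.32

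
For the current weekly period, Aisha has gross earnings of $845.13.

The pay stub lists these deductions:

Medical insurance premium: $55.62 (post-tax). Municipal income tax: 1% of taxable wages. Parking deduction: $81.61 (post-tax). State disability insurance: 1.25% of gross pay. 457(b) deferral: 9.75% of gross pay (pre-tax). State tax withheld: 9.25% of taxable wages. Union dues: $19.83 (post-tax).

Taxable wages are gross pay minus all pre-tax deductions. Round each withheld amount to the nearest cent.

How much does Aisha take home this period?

$516.93

457(b) deferral: $845.13 × 0.0975 = $82.40
Taxable wages = $845.13 − $82.40 = $762.73
Municipal income tax: $762.73 × 0.01 = $7.63
State tax withheld: $762.73 × 0.0925 = $70.55
State disability insurance: $845.13 × 0.0125 = $10.56
Medical insurance premium: $55.62
Union dues: $19.83
Parking deduction: $81.61
Total deductions = $82.40 + $7.63 + $70.55 + $10.56 + $55.62 + $19.83 + $81.61 = $328.20
Net pay = $845.13 − $328.20 = $516.93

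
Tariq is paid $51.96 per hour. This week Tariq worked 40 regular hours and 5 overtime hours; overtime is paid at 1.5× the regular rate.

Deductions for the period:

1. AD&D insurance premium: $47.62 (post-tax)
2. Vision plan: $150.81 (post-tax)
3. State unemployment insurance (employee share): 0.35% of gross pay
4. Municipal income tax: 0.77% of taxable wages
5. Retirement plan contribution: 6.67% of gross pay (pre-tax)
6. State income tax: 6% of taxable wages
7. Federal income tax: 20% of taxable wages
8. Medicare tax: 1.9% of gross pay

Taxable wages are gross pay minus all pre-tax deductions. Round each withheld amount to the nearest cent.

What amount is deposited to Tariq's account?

Regular pay: 40 × $51.96 = $2078.40
Overtime pay: 5 × $51.96 × 1.5 = $389.70
Gross pay = $2078.40 + $389.70 = $2468.10
Retirement plan contribution: $2468.10 × 0.0667 = $164.62
Taxable wages = $2468.10 − $164.62 = $2303.48
State income tax: $2303.48 × 0.06 = $138.21
Municipal income tax: $2303.48 × 0.0077 = $17.74
Federal income tax: $2303.48 × 0.2 = $460.70
Medicare tax: $2468.10 × 0.019 = $46.89
State unemployment insurance (employee share): $2468.10 × 0.0035 = $8.64
AD&D insurance premium: $47.62
Vision plan: $150.81
Total deductions = $164.62 + $138.21 + $17.74 + $460.70 + $46.89 + $8.64 + $47.62 + $150.81 = $1035.23
Net pay = $2468.10 − $1035.23 = $1432.87

$1432.87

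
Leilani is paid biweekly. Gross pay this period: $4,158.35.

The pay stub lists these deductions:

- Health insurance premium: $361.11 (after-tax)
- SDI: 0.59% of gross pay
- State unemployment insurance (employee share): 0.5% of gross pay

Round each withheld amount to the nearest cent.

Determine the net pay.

State unemployment insurance (employee share): $4,158.35 × 0.005 = $20.79
SDI: $4,158.35 × 0.0059 = $24.53
Health insurance premium: $361.11
Total deductions = $20.79 + $24.53 + $361.11 = $406.43
Net pay = $4,158.35 − $406.43 = $3,751.92

$3,751.92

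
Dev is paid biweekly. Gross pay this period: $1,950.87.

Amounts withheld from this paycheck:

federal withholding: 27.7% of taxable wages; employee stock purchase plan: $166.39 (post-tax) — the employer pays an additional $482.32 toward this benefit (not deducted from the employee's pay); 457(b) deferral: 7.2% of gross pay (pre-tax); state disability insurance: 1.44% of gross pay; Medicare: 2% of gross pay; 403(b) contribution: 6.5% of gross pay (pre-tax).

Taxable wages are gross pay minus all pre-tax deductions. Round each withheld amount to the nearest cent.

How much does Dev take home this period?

403(b) contribution: $1,950.87 × 0.065 = $126.81
457(b) deferral: $1,950.87 × 0.072 = $140.46
Pre-tax total = $126.81 + $140.46 = $267.27
Taxable wages = $1,950.87 − $267.27 = $1,683.60
Federal withholding: $1,683.60 × 0.277 = $466.36
Medicare: $1,950.87 × 0.02 = $39.02
State disability insurance: $1,950.87 × 0.0144 = $28.09
Employee stock purchase plan: $166.39
(Employer's $482.32 toward employee stock purchase plan is not withheld from the employee.)
Total deductions = $126.81 + $140.46 + $466.36 + $39.02 + $28.09 + $166.39 = $967.13
Net pay = $1,950.87 − $967.13 = $983.74

$983.74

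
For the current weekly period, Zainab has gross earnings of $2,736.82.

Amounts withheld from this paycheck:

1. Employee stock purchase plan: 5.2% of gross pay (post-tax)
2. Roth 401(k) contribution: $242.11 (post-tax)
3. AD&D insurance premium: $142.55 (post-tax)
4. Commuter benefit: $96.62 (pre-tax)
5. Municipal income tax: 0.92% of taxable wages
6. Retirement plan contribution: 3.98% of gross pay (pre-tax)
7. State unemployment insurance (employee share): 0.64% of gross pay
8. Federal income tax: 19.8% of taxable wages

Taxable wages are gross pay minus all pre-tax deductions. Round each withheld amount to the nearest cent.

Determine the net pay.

Retirement plan contribution: $2,736.82 × 0.0398 = $108.93
Commuter benefit: $96.62
Pre-tax total = $108.93 + $96.62 = $205.55
Taxable wages = $2,736.82 − $205.55 = $2,531.27
Municipal income tax: $2,531.27 × 0.0092 = $23.29
Federal income tax: $2,531.27 × 0.198 = $501.19
State unemployment insurance (employee share): $2,736.82 × 0.0064 = $17.52
AD&D insurance premium: $142.55
Employee stock purchase plan: $2,736.82 × 0.052 = $142.31
Roth 401(k) contribution: $242.11
Total deductions = $108.93 + $96.62 + $23.29 + $501.19 + $17.52 + $142.55 + $142.31 + $242.11 = $1,274.52
Net pay = $2,736.82 − $1,274.52 = $1,462.30

$1,462.30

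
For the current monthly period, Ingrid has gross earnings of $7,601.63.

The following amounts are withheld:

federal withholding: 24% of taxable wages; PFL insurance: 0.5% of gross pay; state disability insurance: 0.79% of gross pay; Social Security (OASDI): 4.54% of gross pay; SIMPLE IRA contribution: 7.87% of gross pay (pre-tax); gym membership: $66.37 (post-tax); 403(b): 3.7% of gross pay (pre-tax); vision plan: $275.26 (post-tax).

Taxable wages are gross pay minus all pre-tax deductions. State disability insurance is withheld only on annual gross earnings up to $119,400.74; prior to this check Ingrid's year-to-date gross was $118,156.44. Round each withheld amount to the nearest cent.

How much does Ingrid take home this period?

$4,374.23

SIMPLE IRA contribution: $7,601.63 × 0.0787 = $598.25
403(b): $7,601.63 × 0.037 = $281.26
Pre-tax total = $598.25 + $281.26 = $879.51
Taxable wages = $7,601.63 − $879.51 = $6,722.12
Federal withholding: $6,722.12 × 0.24 = $1,613.31
Social Security (OASDI): $7,601.63 × 0.0454 = $345.11
PFL insurance: $7,601.63 × 0.005 = $38.01
State disability insurance: only $119,400.74 − $118,156.44 = $1,244.30 of this check is subject → $1,244.30 × 0.0079 = $9.83
Vision plan: $275.26
Gym membership: $66.37
Total deductions = $598.25 + $281.26 + $1,613.31 + $345.11 + $38.01 + $9.83 + $275.26 + $66.37 = $3,227.40
Net pay = $7,601.63 − $3,227.40 = $4,374.23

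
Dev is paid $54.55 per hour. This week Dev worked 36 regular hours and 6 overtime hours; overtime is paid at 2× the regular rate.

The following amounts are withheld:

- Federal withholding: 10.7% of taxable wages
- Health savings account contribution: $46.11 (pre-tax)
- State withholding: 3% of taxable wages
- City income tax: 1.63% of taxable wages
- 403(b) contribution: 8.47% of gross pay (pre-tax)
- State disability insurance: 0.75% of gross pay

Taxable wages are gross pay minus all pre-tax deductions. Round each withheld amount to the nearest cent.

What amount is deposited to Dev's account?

$1970.54

Regular pay: 36 × $54.55 = $1963.80
Overtime pay: 6 × $54.55 × 2 = $654.60
Gross pay = $1963.80 + $654.60 = $2618.40
403(b) contribution: $2618.40 × 0.0847 = $221.78
Health savings account contribution: $46.11
Pre-tax total = $221.78 + $46.11 = $267.89
Taxable wages = $2618.40 − $267.89 = $2350.51
Federal withholding: $2350.51 × 0.107 = $251.50
State withholding: $2350.51 × 0.03 = $70.52
City income tax: $2350.51 × 0.0163 = $38.31
State disability insurance: $2618.40 × 0.0075 = $19.64
Total deductions = $221.78 + $46.11 + $251.50 + $70.52 + $38.31 + $19.64 = $647.86
Net pay = $2618.40 − $647.86 = $1970.54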